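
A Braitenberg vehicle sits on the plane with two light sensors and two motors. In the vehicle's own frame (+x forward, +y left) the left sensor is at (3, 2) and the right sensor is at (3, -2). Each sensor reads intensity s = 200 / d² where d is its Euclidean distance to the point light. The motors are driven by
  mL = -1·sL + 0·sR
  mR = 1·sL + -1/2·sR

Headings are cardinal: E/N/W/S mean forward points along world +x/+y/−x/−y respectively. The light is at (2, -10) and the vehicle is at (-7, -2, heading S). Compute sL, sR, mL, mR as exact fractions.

100/37 100/73 -100/37 5450/2701

left sensor world pos  = (-5, -5); dL² = 74
right sensor world pos = (-9, -5); dR² = 146
sL = 200/74 = 100/37
sR = 200/146 = 100/73
mL = -1·sL + 0·sR = -100/37
mR = 1·sL + -1/2·sR = 5450/2701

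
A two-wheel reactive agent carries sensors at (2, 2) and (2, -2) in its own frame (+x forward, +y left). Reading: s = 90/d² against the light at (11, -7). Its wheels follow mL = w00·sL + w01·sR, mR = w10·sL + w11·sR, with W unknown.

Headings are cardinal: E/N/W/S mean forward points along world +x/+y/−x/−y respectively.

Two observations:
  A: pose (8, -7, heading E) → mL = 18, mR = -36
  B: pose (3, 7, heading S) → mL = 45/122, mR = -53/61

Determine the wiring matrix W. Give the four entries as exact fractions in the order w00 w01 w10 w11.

0 1 -1 -1

obs A: pose=(8,-7,E) → sL=18, sR=18, mL=18, mR=-36
obs B: pose=(3,7,S) → sL=1/2, sR=45/122, mL=45/122, mR=-53/61
sensor matrix S = [[18, 18], [1/2, 45/122]]; det S = -144/61
solve [mL_A; mL_B] = S·[w00; w01] and [mR_A; mR_B] = S·[w10; w11]:
  w00 = 0, w01 = 1, w10 = -1, w11 = -1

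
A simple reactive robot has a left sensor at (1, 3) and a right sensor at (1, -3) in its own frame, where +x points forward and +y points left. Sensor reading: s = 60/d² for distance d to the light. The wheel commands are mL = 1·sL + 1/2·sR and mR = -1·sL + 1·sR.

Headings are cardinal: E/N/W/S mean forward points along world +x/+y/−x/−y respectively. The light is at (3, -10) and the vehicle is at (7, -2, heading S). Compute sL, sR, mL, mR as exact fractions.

30/49 6/5 297/245 144/245

left sensor world pos  = (10, -3); dL² = 98
right sensor world pos = (4, -3); dR² = 50
sL = 60/98 = 30/49
sR = 60/50 = 6/5
mL = 1·sL + 1/2·sR = 297/245
mR = -1·sL + 1·sR = 144/245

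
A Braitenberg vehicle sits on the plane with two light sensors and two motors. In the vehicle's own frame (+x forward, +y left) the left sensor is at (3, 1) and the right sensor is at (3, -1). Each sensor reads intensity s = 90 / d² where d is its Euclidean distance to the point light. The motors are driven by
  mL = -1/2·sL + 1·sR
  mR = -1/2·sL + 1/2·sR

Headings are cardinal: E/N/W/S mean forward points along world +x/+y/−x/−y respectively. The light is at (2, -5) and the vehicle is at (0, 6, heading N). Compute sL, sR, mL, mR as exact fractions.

18/41 90/197 1917/8077 72/8077

left sensor world pos  = (-1, 9); dL² = 205
right sensor world pos = (1, 9); dR² = 197
sL = 90/205 = 18/41
sR = 90/197 = 90/197
mL = -1/2·sL + 1·sR = 1917/8077
mR = -1/2·sL + 1/2·sR = 72/8077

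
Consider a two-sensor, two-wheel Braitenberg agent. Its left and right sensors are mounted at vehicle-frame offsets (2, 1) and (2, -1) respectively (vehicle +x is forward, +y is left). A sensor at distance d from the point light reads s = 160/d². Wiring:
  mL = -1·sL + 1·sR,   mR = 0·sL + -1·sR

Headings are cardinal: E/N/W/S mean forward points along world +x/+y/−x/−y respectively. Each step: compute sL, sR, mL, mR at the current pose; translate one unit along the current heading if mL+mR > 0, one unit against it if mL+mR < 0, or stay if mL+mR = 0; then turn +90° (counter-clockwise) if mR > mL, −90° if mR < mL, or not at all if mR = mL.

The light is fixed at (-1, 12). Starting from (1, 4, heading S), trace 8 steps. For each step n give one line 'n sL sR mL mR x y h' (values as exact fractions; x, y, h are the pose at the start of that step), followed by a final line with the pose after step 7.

n=0: pose=(1,4,S); sL=160/109, sR=160/101; mL=1280/11009, mR=-160/101; mL+mR=-160/109 → advance -1; mR−mL=-18720/11009 → turn -1·90°
n=1: pose=(1,5,W); sL=5/2, sR=40/9; mL=35/18, mR=-40/9; mL+mR=-5/2 → advance -1; mR−mL=-115/18 → turn -1·90°
n=2: pose=(2,5,N); sL=160/29, sR=160/41; mL=-1920/1189, mR=-160/41; mL+mR=-160/29 → advance -1; mR−mL=-2720/1189 → turn -1·90°
n=3: pose=(2,4,E); sL=80/37, sR=80/53; mL=-1280/1961, mR=-80/53; mL+mR=-80/37 → advance -1; mR−mL=-1680/1961 → turn -1·90°
n=4: pose=(1,4,S); sL=160/109, sR=160/101; mL=1280/11009, mR=-160/101; mL+mR=-160/109 → advance -1; mR−mL=-18720/11009 → turn -1·90°
n=5: pose=(1,5,W); sL=5/2, sR=40/9; mL=35/18, mR=-40/9; mL+mR=-5/2 → advance -1; mR−mL=-115/18 → turn -1·90°
n=6: pose=(2,5,N); sL=160/29, sR=160/41; mL=-1920/1189, mR=-160/41; mL+mR=-160/29 → advance -1; mR−mL=-2720/1189 → turn -1·90°
n=7: pose=(2,4,E); sL=80/37, sR=80/53; mL=-1280/1961, mR=-80/53; mL+mR=-80/37 → advance -1; mR−mL=-1680/1961 → turn -1·90°

0 160/109 160/101 1280/11009 -160/101 1 4 S
1 5/2 40/9 35/18 -40/9 1 5 W
2 160/29 160/41 -1920/1189 -160/41 2 5 N
3 80/37 80/53 -1280/1961 -80/53 2 4 E
4 160/109 160/101 1280/11009 -160/101 1 4 S
5 5/2 40/9 35/18 -40/9 1 5 W
6 160/29 160/41 -1920/1189 -160/41 2 5 N
7 80/37 80/53 -1280/1961 -80/53 2 4 E
final 1 4 S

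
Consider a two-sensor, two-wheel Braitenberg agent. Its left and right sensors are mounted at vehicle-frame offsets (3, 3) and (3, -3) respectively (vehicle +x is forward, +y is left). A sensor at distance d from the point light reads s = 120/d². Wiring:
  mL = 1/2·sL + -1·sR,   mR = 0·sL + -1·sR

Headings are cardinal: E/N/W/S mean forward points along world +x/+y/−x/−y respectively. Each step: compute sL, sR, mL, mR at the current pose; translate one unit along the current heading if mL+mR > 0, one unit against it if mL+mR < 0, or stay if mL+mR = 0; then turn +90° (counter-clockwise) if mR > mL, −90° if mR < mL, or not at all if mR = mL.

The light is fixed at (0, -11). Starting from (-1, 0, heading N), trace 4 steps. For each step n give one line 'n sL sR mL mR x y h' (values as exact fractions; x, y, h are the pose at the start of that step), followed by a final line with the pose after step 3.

0 30/53 3/5 -84/265 -3/5 -1 0 N
1 120/173 120/53 -17580/9169 -120/53 -1 -1 E
2 12/5 60/37 -78/185 -60/37 -2 -1 S
3 120/89 120/221 2580/19669 -120/221 -2 0 W
final -1 0 N

n=0: pose=(-1,0,N); sL=30/53, sR=3/5; mL=-84/265, mR=-3/5; mL+mR=-243/265 → advance -1; mR−mL=-15/53 → turn -1·90°
n=1: pose=(-1,-1,E); sL=120/173, sR=120/53; mL=-17580/9169, mR=-120/53; mL+mR=-38340/9169 → advance -1; mR−mL=-60/173 → turn -1·90°
n=2: pose=(-2,-1,S); sL=12/5, sR=60/37; mL=-78/185, mR=-60/37; mL+mR=-378/185 → advance -1; mR−mL=-6/5 → turn -1·90°
n=3: pose=(-2,0,W); sL=120/89, sR=120/221; mL=2580/19669, mR=-120/221; mL+mR=-8100/19669 → advance -1; mR−mL=-60/89 → turn -1·90°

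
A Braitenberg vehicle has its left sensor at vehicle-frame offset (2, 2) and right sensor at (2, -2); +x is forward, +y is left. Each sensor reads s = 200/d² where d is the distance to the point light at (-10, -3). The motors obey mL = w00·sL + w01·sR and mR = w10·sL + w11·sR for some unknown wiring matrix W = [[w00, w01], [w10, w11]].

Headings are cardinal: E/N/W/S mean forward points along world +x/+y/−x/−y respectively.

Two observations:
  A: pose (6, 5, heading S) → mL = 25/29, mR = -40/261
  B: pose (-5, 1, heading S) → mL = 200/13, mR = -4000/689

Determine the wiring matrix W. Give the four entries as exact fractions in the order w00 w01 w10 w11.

obs A: pose=(6,5,S) → sL=5/9, sR=25/29, mL=25/29, mR=-40/261
obs B: pose=(-5,1,S) → sL=200/53, sR=200/13, mL=200/13, mR=-4000/689
sensor matrix S = [[5/9, 25/29], [200/53, 200/13]]; det S = 952000/179829
solve [mL_A; mL_B] = S·[w00; w01] and [mR_A; mR_B] = S·[w10; w11]:
  w00 = 0, w01 = 1, w10 = 1/2, w11 = -1/2

0 1 1/2 -1/2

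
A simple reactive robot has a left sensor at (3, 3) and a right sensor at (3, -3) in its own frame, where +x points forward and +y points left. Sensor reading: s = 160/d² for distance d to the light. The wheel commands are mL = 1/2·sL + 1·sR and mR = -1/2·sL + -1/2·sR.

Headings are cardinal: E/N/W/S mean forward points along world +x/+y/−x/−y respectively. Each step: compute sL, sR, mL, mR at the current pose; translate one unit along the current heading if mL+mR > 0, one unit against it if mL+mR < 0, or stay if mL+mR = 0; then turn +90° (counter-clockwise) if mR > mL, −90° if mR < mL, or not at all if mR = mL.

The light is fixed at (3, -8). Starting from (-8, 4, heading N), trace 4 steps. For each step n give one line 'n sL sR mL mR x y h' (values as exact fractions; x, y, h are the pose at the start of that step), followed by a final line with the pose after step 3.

0 160/421 160/289 90480/121669 -56800/121669 -8 4 N
1 1/2 40/41 201/164 -121/164 -8 5 E
2 160/149 160/269 45360/40081 -33440/40081 -7 5 S
3 16/25 80/197 3576/4925 -2576/4925 -7 4 W
final -8 4 N

n=0: pose=(-8,4,N); sL=160/421, sR=160/289; mL=90480/121669, mR=-56800/121669; mL+mR=80/289 → advance +1; mR−mL=-147280/121669 → turn -1·90°
n=1: pose=(-8,5,E); sL=1/2, sR=40/41; mL=201/164, mR=-121/164; mL+mR=20/41 → advance +1; mR−mL=-161/82 → turn -1·90°
n=2: pose=(-7,5,S); sL=160/149, sR=160/269; mL=45360/40081, mR=-33440/40081; mL+mR=80/269 → advance +1; mR−mL=-78800/40081 → turn -1·90°
n=3: pose=(-7,4,W); sL=16/25, sR=80/197; mL=3576/4925, mR=-2576/4925; mL+mR=40/197 → advance +1; mR−mL=-6152/4925 → turn -1·90°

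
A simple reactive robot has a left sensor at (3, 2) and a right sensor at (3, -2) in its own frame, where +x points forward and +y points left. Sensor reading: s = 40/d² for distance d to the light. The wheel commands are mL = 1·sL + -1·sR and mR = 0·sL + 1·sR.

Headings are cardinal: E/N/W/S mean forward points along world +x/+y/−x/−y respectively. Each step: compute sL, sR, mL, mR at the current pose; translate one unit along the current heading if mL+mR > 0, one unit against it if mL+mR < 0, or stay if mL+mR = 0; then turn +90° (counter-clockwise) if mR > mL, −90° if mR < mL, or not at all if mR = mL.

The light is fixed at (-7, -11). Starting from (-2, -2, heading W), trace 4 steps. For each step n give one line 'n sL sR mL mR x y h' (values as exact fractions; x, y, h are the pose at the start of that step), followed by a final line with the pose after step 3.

n=0: pose=(-2,-2,W); sL=40/53, sR=8/25; mL=576/1325, mR=8/25; mL+mR=40/53 → advance +1; mR−mL=-152/1325 → turn -1·90°
n=1: pose=(-3,-2,N); sL=10/37, sR=2/9; mL=16/333, mR=2/9; mL+mR=10/37 → advance +1; mR−mL=58/333 → turn +1·90°
n=2: pose=(-3,-1,W); sL=8/13, sR=8/29; mL=128/377, mR=8/29; mL+mR=8/13 → advance +1; mR−mL=-24/377 → turn -1·90°
n=3: pose=(-4,-1,N); sL=4/17, sR=20/97; mL=48/1649, mR=20/97; mL+mR=4/17 → advance +1; mR−mL=292/1649 → turn +1·90°

0 40/53 8/25 576/1325 8/25 -2 -2 W
1 10/37 2/9 16/333 2/9 -3 -2 N
2 8/13 8/29 128/377 8/29 -3 -1 W
3 4/17 20/97 48/1649 20/97 -4 -1 N
final -4 0 W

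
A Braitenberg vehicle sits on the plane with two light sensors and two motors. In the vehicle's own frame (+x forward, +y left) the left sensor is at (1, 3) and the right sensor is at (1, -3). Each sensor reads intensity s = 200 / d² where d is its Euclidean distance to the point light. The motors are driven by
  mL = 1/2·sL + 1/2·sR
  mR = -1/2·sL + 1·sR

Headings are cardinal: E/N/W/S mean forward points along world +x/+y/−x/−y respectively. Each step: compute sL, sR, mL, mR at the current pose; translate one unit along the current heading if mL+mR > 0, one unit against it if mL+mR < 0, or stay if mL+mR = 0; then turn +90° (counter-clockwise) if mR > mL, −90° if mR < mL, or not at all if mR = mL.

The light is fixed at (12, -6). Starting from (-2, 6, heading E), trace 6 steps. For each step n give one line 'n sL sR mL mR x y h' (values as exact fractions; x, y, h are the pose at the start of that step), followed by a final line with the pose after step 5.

0 100/197 4/5 644/985 538/985 -2 6 E
1 200/221 200/377 4600/6409 500/6409 -1 6 S
2 10/13 25/49 815/1274 80/637 -1 5 W
3 200/433 40/53 13960/22949 12020/22949 -2 5 N
4 100/197 4/5 644/985 538/985 -2 6 E
5 200/221 200/377 4600/6409 500/6409 -1 6 S
final -1 5 W

n=0: pose=(-2,6,E); sL=100/197, sR=4/5; mL=644/985, mR=538/985; mL+mR=6/5 → advance +1; mR−mL=-106/985 → turn -1·90°
n=1: pose=(-1,6,S); sL=200/221, sR=200/377; mL=4600/6409, mR=500/6409; mL+mR=300/377 → advance +1; mR−mL=-4100/6409 → turn -1·90°
n=2: pose=(-1,5,W); sL=10/13, sR=25/49; mL=815/1274, mR=80/637; mL+mR=75/98 → advance +1; mR−mL=-655/1274 → turn -1·90°
n=3: pose=(-2,5,N); sL=200/433, sR=40/53; mL=13960/22949, mR=12020/22949; mL+mR=60/53 → advance +1; mR−mL=-1940/22949 → turn -1·90°
n=4: pose=(-2,6,E); sL=100/197, sR=4/5; mL=644/985, mR=538/985; mL+mR=6/5 → advance +1; mR−mL=-106/985 → turn -1·90°
n=5: pose=(-1,6,S); sL=200/221, sR=200/377; mL=4600/6409, mR=500/6409; mL+mR=300/377 → advance +1; mR−mL=-4100/6409 → turn -1·90°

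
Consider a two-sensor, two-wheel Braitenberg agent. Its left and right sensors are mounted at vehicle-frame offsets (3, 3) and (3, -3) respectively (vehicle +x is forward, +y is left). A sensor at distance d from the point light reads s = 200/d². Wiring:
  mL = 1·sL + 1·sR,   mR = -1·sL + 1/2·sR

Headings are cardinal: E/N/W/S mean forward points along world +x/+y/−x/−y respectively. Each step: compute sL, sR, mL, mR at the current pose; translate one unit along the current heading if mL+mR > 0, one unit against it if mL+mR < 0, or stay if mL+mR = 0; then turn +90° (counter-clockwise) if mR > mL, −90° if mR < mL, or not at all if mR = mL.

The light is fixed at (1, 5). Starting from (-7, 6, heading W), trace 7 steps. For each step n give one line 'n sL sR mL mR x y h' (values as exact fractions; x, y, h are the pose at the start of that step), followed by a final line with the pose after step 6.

n=0: pose=(-7,6,W); sL=8/5, sR=200/137; mL=2096/685, mR=-596/685; mL+mR=300/137 → advance +1; mR−mL=-2692/685 → turn -1·90°
n=1: pose=(-8,6,N); sL=5/4, sR=50/13; mL=265/52, mR=35/52; mL+mR=75/13 → advance +1; mR−mL=-115/26 → turn -1·90°
n=2: pose=(-8,7,E); sL=200/61, sR=200/37; mL=19600/2257, mR=-1300/2257; mL+mR=300/37 → advance +1; mR−mL=-20900/2257 → turn -1·90°
n=3: pose=(-7,7,S); sL=100/13, sR=100/61; mL=7400/793, mR=-5450/793; mL+mR=150/61 → advance +1; mR−mL=-12850/793 → turn -1·90°
n=4: pose=(-7,6,W); sL=8/5, sR=200/137; mL=2096/685, mR=-596/685; mL+mR=300/137 → advance +1; mR−mL=-2692/685 → turn -1·90°
n=5: pose=(-8,6,N); sL=5/4, sR=50/13; mL=265/52, mR=35/52; mL+mR=75/13 → advance +1; mR−mL=-115/26 → turn -1·90°
n=6: pose=(-8,7,E); sL=200/61, sR=200/37; mL=19600/2257, mR=-1300/2257; mL+mR=300/37 → advance +1; mR−mL=-20900/2257 → turn -1·90°

0 8/5 200/137 2096/685 -596/685 -7 6 W
1 5/4 50/13 265/52 35/52 -8 6 N
2 200/61 200/37 19600/2257 -1300/2257 -8 7 E
3 100/13 100/61 7400/793 -5450/793 -7 7 S
4 8/5 200/137 2096/685 -596/685 -7 6 W
5 5/4 50/13 265/52 35/52 -8 6 N
6 200/61 200/37 19600/2257 -1300/2257 -8 7 E
final -7 7 S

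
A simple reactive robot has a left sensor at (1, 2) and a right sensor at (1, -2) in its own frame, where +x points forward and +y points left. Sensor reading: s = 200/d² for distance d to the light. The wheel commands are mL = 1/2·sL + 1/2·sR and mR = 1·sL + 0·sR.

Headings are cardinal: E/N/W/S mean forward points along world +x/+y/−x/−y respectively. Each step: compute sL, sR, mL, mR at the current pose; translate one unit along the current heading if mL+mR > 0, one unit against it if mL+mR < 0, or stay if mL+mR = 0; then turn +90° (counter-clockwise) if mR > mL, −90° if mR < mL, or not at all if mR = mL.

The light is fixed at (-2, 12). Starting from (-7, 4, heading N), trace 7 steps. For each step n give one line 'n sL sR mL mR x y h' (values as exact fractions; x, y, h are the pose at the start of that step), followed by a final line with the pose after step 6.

n=0: pose=(-7,4,N); sL=100/49, sR=100/29; mL=3900/1421, mR=100/49; mL+mR=6800/1421 → advance +1; mR−mL=-1000/1421 → turn -1·90°
n=1: pose=(-7,5,E); sL=200/41, sR=200/97; mL=13800/3977, mR=200/41; mL+mR=33200/3977 → advance +1; mR−mL=5600/3977 → turn +1·90°
n=2: pose=(-6,5,N); sL=25/9, sR=5; mL=35/9, mR=25/9; mL+mR=20/3 → advance +1; mR−mL=-10/9 → turn -1·90°
n=3: pose=(-6,6,E); sL=8, sR=200/73; mL=392/73, mR=8; mL+mR=976/73 → advance +1; mR−mL=192/73 → turn +1·90°
n=4: pose=(-5,6,N); sL=4, sR=100/13; mL=76/13, mR=4; mL+mR=128/13 → advance +1; mR−mL=-24/13 → turn -1·90°
n=5: pose=(-5,7,E); sL=200/13, sR=200/53; mL=6600/689, mR=200/13; mL+mR=17200/689 → advance +1; mR−mL=4000/689 → turn +1·90°
n=6: pose=(-4,7,N); sL=25/4, sR=25/2; mL=75/8, mR=25/4; mL+mR=125/8 → advance +1; mR−mL=-25/8 → turn -1·90°

0 100/49 100/29 3900/1421 100/49 -7 4 N
1 200/41 200/97 13800/3977 200/41 -7 5 E
2 25/9 5 35/9 25/9 -6 5 N
3 8 200/73 392/73 8 -6 6 E
4 4 100/13 76/13 4 -5 6 N
5 200/13 200/53 6600/689 200/13 -5 7 E
6 25/4 25/2 75/8 25/4 -4 7 N
final -4 8 E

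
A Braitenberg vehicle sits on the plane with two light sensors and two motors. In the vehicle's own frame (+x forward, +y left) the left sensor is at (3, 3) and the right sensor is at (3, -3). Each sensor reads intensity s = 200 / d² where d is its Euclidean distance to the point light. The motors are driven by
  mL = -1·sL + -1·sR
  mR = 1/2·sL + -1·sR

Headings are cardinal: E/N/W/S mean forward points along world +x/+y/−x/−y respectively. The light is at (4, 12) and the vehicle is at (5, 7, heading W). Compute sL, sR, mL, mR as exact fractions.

left sensor world pos  = (2, 4); dL² = 68
right sensor world pos = (2, 10); dR² = 8
sL = 200/68 = 50/17
sR = 200/8 = 25
mL = -1·sL + -1·sR = -475/17
mR = 1/2·sL + -1·sR = -400/17

50/17 25 -475/17 -400/17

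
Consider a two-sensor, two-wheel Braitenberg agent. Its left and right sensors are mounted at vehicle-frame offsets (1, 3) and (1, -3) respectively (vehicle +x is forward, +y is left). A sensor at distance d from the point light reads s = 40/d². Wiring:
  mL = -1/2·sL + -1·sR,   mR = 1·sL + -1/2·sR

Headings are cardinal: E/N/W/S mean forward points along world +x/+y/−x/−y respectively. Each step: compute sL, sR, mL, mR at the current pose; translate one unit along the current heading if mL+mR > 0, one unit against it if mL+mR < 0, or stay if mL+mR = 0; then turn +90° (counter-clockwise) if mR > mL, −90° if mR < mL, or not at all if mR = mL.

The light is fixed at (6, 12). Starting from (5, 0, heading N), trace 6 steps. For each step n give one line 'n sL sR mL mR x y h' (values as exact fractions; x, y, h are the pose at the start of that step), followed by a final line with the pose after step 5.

n=0: pose=(5,0,N); sL=40/137, sR=8/25; mL=-1596/3425, mR=452/3425; mL+mR=-1144/3425 → advance -1; mR−mL=2048/3425 → turn +1·90°
n=1: pose=(5,-1,W); sL=2/13, sR=5/13; mL=-6/13, mR=-1/26; mL+mR=-1/2 → advance -1; mR−mL=11/26 → turn +1·90°
n=2: pose=(6,-1,S); sL=8/41, sR=8/41; mL=-12/41, mR=4/41; mL+mR=-8/41 → advance -1; mR−mL=16/41 → turn +1·90°
n=3: pose=(6,0,E); sL=20/41, sR=20/113; mL=-1950/4633, mR=1850/4633; mL+mR=-100/4633 → advance -1; mR−mL=3800/4633 → turn +1·90°
n=4: pose=(5,0,N); sL=40/137, sR=8/25; mL=-1596/3425, mR=452/3425; mL+mR=-1144/3425 → advance -1; mR−mL=2048/3425 → turn +1·90°
n=5: pose=(5,-1,W); sL=2/13, sR=5/13; mL=-6/13, mR=-1/26; mL+mR=-1/2 → advance -1; mR−mL=11/26 → turn +1·90°

0 40/137 8/25 -1596/3425 452/3425 5 0 N
1 2/13 5/13 -6/13 -1/26 5 -1 W
2 8/41 8/41 -12/41 4/41 6 -1 S
3 20/41 20/113 -1950/4633 1850/4633 6 0 E
4 40/137 8/25 -1596/3425 452/3425 5 0 N
5 2/13 5/13 -6/13 -1/26 5 -1 W
final 6 -1 S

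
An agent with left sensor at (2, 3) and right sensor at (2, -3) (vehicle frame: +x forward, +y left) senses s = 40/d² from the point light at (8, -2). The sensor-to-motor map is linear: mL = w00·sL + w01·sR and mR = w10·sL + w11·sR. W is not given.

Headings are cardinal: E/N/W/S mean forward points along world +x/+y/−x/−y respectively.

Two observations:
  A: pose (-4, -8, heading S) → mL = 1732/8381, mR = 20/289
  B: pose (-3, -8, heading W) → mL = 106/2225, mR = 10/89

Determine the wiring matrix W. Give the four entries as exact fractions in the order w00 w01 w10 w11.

1 -1/2 0 1/2

obs A: pose=(-4,-8,S) → sL=8/29, sR=40/289, mL=1732/8381, mR=20/289
obs B: pose=(-3,-8,W) → sL=4/25, sR=20/89, mL=106/2225, mR=10/89
sensor matrix S = [[8/29, 40/289], [4/25, 20/89]]; det S = 148608/3729545
solve [mL_A; mL_B] = S·[w00; w01] and [mR_A; mR_B] = S·[w10; w11]:
  w00 = 1, w01 = -1/2, w10 = 0, w11 = 1/2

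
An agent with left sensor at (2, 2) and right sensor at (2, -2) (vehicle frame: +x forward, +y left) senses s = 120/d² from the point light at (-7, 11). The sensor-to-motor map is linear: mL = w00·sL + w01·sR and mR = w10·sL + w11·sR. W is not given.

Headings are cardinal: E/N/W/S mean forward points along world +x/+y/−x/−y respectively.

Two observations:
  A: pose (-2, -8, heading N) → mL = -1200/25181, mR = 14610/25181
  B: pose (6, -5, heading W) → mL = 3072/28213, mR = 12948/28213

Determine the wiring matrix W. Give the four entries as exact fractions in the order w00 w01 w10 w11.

obs A: pose=(-2,-8,N) → sL=60/149, sR=60/169, mL=-1200/25181, mR=14610/25181
obs B: pose=(6,-5,W) → sL=24/89, sR=120/317, mL=3072/28213, mR=12948/28213
sensor matrix S = [[60/149, 60/169], [24/89, 120/317]]; det S = 40279680/710431553
solve [mL_A; mL_B] = S·[w00; w01] and [mR_A; mR_B] = S·[w10; w11]:
  w00 = -1, w01 = 1, w10 = 1, w11 = 1/2

-1 1 1 1/2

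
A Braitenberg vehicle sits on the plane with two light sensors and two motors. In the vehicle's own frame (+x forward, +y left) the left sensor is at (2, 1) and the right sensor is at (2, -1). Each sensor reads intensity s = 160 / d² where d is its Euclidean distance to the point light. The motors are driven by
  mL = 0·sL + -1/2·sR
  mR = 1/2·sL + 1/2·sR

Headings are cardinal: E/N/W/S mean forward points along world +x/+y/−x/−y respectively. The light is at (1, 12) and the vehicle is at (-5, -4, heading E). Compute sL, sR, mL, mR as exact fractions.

left sensor world pos  = (-3, -3); dL² = 241
right sensor world pos = (-3, -5); dR² = 305
sL = 160/241 = 160/241
sR = 160/305 = 32/61
mL = 0·sL + -1/2·sR = -16/61
mR = 1/2·sL + 1/2·sR = 8736/14701

160/241 32/61 -16/61 8736/14701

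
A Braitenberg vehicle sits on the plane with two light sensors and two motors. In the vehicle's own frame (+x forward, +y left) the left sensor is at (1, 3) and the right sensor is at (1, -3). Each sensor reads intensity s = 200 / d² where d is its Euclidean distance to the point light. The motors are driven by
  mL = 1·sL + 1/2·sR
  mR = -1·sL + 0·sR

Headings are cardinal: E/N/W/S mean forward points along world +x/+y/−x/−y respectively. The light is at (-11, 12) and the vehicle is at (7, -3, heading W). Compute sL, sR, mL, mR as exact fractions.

200/613 200/433 147900/265429 -200/613

left sensor world pos  = (6, -6); dL² = 613
right sensor world pos = (6, 0); dR² = 433
sL = 200/613 = 200/613
sR = 200/433 = 200/433
mL = 1·sL + 1/2·sR = 147900/265429
mR = -1·sL + 0·sR = -200/613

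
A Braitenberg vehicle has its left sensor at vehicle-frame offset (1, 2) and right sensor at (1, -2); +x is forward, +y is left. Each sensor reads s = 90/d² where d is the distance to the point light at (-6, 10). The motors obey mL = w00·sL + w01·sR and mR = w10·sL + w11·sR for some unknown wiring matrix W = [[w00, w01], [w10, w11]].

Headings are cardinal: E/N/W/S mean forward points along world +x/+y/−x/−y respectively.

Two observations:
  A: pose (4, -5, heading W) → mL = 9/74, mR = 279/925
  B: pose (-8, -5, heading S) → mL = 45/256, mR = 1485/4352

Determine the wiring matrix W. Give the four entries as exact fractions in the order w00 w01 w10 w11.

1/2 0 1/2 1/2

obs A: pose=(4,-5,W) → sL=9/37, sR=9/25, mL=9/74, mR=279/925
obs B: pose=(-8,-5,S) → sL=45/128, sR=45/136, mL=45/256, mR=1485/4352
sensor matrix S = [[9/37, 9/25], [45/128, 45/136]]; det S = -18549/402560
solve [mL_A; mL_B] = S·[w00; w01] and [mR_A; mR_B] = S·[w10; w11]:
  w00 = 1/2, w01 = 0, w10 = 1/2, w11 = 1/2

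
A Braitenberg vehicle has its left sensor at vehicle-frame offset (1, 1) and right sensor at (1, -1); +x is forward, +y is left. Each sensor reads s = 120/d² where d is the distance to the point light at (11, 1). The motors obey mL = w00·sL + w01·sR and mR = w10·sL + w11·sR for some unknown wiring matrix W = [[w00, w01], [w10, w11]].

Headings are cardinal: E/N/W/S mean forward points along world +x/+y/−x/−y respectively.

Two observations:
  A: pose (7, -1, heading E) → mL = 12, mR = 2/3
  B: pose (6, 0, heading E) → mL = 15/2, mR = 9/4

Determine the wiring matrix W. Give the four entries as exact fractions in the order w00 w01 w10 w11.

obs A: pose=(7,-1,E) → sL=12, sR=20/3, mL=12, mR=2/3
obs B: pose=(6,0,E) → sL=15/2, sR=6, mL=15/2, mR=9/4
sensor matrix S = [[12, 20/3], [15/2, 6]]; det S = 22
solve [mL_A; mL_B] = S·[w00; w01] and [mR_A; mR_B] = S·[w10; w11]:
  w00 = 1, w01 = 0, w10 = -1/2, w11 = 1

1 0 -1/2 1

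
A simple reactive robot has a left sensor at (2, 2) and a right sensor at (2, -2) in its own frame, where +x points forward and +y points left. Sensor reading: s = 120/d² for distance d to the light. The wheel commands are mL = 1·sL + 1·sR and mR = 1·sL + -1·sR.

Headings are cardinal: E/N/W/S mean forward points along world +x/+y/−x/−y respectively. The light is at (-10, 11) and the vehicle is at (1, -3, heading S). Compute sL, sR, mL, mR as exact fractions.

24/85 120/337 18288/28645 -2112/28645

left sensor world pos  = (3, -5); dL² = 425
right sensor world pos = (-1, -5); dR² = 337
sL = 120/425 = 24/85
sR = 120/337 = 120/337
mL = 1·sL + 1·sR = 18288/28645
mR = 1·sL + -1·sR = -2112/28645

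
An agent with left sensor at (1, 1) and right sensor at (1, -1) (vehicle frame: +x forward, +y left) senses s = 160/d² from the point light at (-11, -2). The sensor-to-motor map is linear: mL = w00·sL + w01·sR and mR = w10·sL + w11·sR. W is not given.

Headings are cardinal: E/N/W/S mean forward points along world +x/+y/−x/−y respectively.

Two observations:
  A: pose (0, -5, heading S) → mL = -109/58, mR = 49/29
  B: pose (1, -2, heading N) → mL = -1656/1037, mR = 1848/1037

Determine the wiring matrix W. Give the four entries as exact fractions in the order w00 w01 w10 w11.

-1/2 -1 1 1/2

obs A: pose=(0,-5,S) → sL=1, sR=40/29, mL=-109/58, mR=49/29
obs B: pose=(1,-2,N) → sL=80/61, sR=16/17, mL=-1656/1037, mR=1848/1037
sensor matrix S = [[1, 40/29], [80/61, 16/17]]; det S = -26096/30073
solve [mL_A; mL_B] = S·[w00; w01] and [mR_A; mR_B] = S·[w10; w11]:
  w00 = -1/2, w01 = -1, w10 = 1, w11 = 1/2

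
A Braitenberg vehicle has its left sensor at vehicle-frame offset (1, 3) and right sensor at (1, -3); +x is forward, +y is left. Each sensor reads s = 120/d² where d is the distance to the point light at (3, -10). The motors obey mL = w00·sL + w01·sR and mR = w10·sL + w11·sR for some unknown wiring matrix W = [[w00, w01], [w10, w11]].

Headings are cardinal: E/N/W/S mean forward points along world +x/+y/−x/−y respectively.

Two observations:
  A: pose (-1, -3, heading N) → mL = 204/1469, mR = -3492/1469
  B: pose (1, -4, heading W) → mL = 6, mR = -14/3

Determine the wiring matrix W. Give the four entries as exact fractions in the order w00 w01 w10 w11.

1 -1/2 -1/2 -1

obs A: pose=(-1,-3,N) → sL=120/113, sR=24/13, mL=204/1469, mR=-3492/1469
obs B: pose=(1,-4,W) → sL=20/3, sR=4/3, mL=6, mR=-14/3
sensor matrix S = [[120/113, 24/13], [20/3, 4/3]]; det S = -16000/1469
solve [mL_A; mL_B] = S·[w00; w01] and [mR_A; mR_B] = S·[w10; w11]:
  w00 = 1, w01 = -1/2, w10 = -1/2, w11 = -1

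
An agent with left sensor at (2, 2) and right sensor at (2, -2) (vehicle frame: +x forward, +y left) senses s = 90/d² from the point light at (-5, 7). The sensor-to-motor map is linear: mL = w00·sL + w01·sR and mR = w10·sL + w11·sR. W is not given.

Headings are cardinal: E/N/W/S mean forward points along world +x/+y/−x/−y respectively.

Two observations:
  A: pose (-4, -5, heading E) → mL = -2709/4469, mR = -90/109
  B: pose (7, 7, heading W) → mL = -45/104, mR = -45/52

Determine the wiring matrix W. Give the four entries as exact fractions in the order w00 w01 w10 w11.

-1 1/2 -1 0

obs A: pose=(-4,-5,E) → sL=90/109, sR=18/41, mL=-2709/4469, mR=-90/109
obs B: pose=(7,7,W) → sL=45/52, sR=45/52, mL=-45/104, mR=-45/52
sensor matrix S = [[90/109, 18/41], [45/52, 45/52]]; det S = 19440/58097
solve [mL_A; mL_B] = S·[w00; w01] and [mR_A; mR_B] = S·[w10; w11]:
  w00 = -1, w01 = 1/2, w10 = -1, w11 = 0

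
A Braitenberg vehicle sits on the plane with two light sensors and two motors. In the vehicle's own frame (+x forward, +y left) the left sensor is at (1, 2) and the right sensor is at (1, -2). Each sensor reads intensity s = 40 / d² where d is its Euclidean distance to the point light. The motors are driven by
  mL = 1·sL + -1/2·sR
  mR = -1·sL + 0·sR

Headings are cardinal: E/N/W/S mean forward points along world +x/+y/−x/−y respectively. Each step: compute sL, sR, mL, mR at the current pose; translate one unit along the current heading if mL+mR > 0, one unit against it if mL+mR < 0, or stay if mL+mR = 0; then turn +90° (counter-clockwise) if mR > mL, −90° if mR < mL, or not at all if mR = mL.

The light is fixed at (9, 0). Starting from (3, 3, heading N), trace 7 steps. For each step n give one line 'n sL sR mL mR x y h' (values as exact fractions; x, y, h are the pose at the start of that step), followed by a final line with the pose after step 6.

n=0: pose=(3,3,N); sL=1/2, sR=5/4; mL=-1/8, mR=-1/2; mL+mR=-5/8 → advance -1; mR−mL=-3/8 → turn -1·90°
n=1: pose=(3,2,E); sL=40/41, sR=8/5; mL=36/205, mR=-40/41; mL+mR=-4/5 → advance -1; mR−mL=-236/205 → turn -1·90°
n=2: pose=(2,2,S); sL=20/13, sR=20/41; mL=690/533, mR=-20/13; mL+mR=-10/41 → advance -1; mR−mL=-1510/533 → turn -1·90°
n=3: pose=(2,3,W); sL=8/13, sR=40/89; mL=452/1157, mR=-8/13; mL+mR=-20/89 → advance -1; mR−mL=-1164/1157 → turn -1·90°
n=4: pose=(3,3,N); sL=1/2, sR=5/4; mL=-1/8, mR=-1/2; mL+mR=-5/8 → advance -1; mR−mL=-3/8 → turn -1·90°
n=5: pose=(3,2,E); sL=40/41, sR=8/5; mL=36/205, mR=-40/41; mL+mR=-4/5 → advance -1; mR−mL=-236/205 → turn -1·90°
n=6: pose=(2,2,S); sL=20/13, sR=20/41; mL=690/533, mR=-20/13; mL+mR=-10/41 → advance -1; mR−mL=-1510/533 → turn -1·90°

0 1/2 5/4 -1/8 -1/2 3 3 N
1 40/41 8/5 36/205 -40/41 3 2 E
2 20/13 20/41 690/533 -20/13 2 2 S
3 8/13 40/89 452/1157 -8/13 2 3 W
4 1/2 5/4 -1/8 -1/2 3 3 N
5 40/41 8/5 36/205 -40/41 3 2 E
6 20/13 20/41 690/533 -20/13 2 2 S
final 2 3 W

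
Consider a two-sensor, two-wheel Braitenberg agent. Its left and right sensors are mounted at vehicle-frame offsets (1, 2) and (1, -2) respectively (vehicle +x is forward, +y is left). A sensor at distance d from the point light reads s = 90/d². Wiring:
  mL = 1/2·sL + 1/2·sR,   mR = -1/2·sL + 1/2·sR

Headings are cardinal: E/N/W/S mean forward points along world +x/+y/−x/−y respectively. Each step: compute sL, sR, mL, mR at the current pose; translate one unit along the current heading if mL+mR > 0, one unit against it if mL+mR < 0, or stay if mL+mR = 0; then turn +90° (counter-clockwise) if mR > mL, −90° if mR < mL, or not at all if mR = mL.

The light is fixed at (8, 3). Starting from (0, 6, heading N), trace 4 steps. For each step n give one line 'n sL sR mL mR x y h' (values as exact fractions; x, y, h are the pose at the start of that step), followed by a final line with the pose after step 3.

0 45/58 45/26 945/754 180/377 0 6 N
1 18/17 90/53 1242/901 288/901 0 7 E
2 45/17 1 31/17 -14/17 1 7 S
3 18/13 90/89 1386/1157 -216/1157 1 6 W
final 0 6 N

n=0: pose=(0,6,N); sL=45/58, sR=45/26; mL=945/754, mR=180/377; mL+mR=45/26 → advance +1; mR−mL=-45/58 → turn -1·90°
n=1: pose=(0,7,E); sL=18/17, sR=90/53; mL=1242/901, mR=288/901; mL+mR=90/53 → advance +1; mR−mL=-18/17 → turn -1·90°
n=2: pose=(1,7,S); sL=45/17, sR=1; mL=31/17, mR=-14/17; mL+mR=1 → advance +1; mR−mL=-45/17 → turn -1·90°
n=3: pose=(1,6,W); sL=18/13, sR=90/89; mL=1386/1157, mR=-216/1157; mL+mR=90/89 → advance +1; mR−mL=-18/13 → turn -1·90°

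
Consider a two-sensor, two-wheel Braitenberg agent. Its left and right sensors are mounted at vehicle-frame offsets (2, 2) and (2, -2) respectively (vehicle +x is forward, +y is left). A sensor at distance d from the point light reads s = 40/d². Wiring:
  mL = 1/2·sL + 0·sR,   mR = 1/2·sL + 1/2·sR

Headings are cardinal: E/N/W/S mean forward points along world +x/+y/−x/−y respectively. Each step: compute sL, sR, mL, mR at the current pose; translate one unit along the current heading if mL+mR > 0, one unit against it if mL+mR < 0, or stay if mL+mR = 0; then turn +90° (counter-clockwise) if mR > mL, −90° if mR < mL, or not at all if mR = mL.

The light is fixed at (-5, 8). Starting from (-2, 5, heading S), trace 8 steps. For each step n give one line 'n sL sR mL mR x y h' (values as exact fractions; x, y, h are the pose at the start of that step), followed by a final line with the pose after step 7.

n=0: pose=(-2,5,S); sL=4/5, sR=20/13; mL=2/5, mR=76/65; mL+mR=102/65 → advance +1; mR−mL=10/13 → turn +1·90°
n=1: pose=(-2,4,E); sL=40/29, sR=40/61; mL=20/29, mR=1800/1769; mL+mR=3020/1769 → advance +1; mR−mL=20/61 → turn +1·90°
n=2: pose=(-1,4,N); sL=5, sR=1; mL=5/2, mR=3; mL+mR=11/2 → advance +1; mR−mL=1/2 → turn +1·90°
n=3: pose=(-1,5,W); sL=40/29, sR=8; mL=20/29, mR=136/29; mL+mR=156/29 → advance +1; mR−mL=4 → turn +1·90°
n=4: pose=(-2,5,S); sL=4/5, sR=20/13; mL=2/5, mR=76/65; mL+mR=102/65 → advance +1; mR−mL=10/13 → turn +1·90°
n=5: pose=(-2,4,E); sL=40/29, sR=40/61; mL=20/29, mR=1800/1769; mL+mR=3020/1769 → advance +1; mR−mL=20/61 → turn +1·90°
n=6: pose=(-1,4,N); sL=5, sR=1; mL=5/2, mR=3; mL+mR=11/2 → advance +1; mR−mL=1/2 → turn +1·90°
n=7: pose=(-1,5,W); sL=40/29, sR=8; mL=20/29, mR=136/29; mL+mR=156/29 → advance +1; mR−mL=4 → turn +1·90°

0 4/5 20/13 2/5 76/65 -2 5 S
1 40/29 40/61 20/29 1800/1769 -2 4 E
2 5 1 5/2 3 -1 4 N
3 40/29 8 20/29 136/29 -1 5 W
4 4/5 20/13 2/5 76/65 -2 5 S
5 40/29 40/61 20/29 1800/1769 -2 4 E
6 5 1 5/2 3 -1 4 N
7 40/29 8 20/29 136/29 -1 5 W
final -2 5 S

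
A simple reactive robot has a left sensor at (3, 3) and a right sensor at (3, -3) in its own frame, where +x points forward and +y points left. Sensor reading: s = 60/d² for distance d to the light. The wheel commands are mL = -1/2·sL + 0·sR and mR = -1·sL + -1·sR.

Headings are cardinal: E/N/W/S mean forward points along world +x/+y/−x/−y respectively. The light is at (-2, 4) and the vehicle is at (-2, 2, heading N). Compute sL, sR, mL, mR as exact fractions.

left sensor world pos  = (-5, 5); dL² = 10
right sensor world pos = (1, 5); dR² = 10
sL = 60/10 = 6
sR = 60/10 = 6
mL = -1/2·sL + 0·sR = -3
mR = -1·sL + -1·sR = -12

6 6 -3 -12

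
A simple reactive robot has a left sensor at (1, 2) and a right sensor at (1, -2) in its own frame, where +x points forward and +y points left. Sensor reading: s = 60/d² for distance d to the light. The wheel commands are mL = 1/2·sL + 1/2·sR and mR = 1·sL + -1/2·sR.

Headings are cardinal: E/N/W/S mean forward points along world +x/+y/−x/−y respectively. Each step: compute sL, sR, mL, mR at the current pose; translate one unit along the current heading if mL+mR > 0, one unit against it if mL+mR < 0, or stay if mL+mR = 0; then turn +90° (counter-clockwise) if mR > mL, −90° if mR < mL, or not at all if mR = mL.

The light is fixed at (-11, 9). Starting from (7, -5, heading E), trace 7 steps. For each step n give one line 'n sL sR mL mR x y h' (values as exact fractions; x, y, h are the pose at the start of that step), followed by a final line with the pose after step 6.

n=0: pose=(7,-5,E); sL=12/101, sR=60/617; mL=6732/62317, mR=4374/62317; mL+mR=18/101 → advance +1; mR−mL=-2358/62317 → turn -1·90°
n=1: pose=(8,-5,S); sL=10/111, sR=30/257; mL=2950/28527, mR=905/28527; mL+mR=5/37 → advance +1; mR−mL=-2045/28527 → turn -1·90°
n=2: pose=(8,-6,W); sL=60/613, sR=60/493; mL=33180/302209, mR=11190/302209; mL+mR=90/613 → advance +1; mR−mL=-21990/302209 → turn -1·90°
n=3: pose=(7,-6,N); sL=15/113, sR=15/149; mL=1965/16837, mR=2775/33674; mL+mR=45/226 → advance +1; mR−mL=-1155/33674 → turn -1·90°
n=4: pose=(7,-5,E); sL=12/101, sR=60/617; mL=6732/62317, mR=4374/62317; mL+mR=18/101 → advance +1; mR−mL=-2358/62317 → turn -1·90°
n=5: pose=(8,-5,S); sL=10/111, sR=30/257; mL=2950/28527, mR=905/28527; mL+mR=5/37 → advance +1; mR−mL=-2045/28527 → turn -1·90°
n=6: pose=(8,-6,W); sL=60/613, sR=60/493; mL=33180/302209, mR=11190/302209; mL+mR=90/613 → advance +1; mR−mL=-21990/302209 → turn -1·90°

0 12/101 60/617 6732/62317 4374/62317 7 -5 E
1 10/111 30/257 2950/28527 905/28527 8 -5 S
2 60/613 60/493 33180/302209 11190/302209 8 -6 W
3 15/113 15/149 1965/16837 2775/33674 7 -6 N
4 12/101 60/617 6732/62317 4374/62317 7 -5 E
5 10/111 30/257 2950/28527 905/28527 8 -5 S
6 60/613 60/493 33180/302209 11190/302209 8 -6 W
final 7 -6 N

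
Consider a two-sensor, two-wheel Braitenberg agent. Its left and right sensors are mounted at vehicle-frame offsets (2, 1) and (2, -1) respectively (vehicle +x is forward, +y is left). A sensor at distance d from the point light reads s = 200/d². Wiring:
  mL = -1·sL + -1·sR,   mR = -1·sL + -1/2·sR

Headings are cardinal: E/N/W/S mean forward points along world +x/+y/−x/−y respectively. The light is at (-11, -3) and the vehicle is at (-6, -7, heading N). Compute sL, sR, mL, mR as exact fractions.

10 5 -15 -25/2

left sensor world pos  = (-7, -5); dL² = 20
right sensor world pos = (-5, -5); dR² = 40
sL = 200/20 = 10
sR = 200/40 = 5
mL = -1·sL + -1·sR = -15
mR = -1·sL + -1/2·sR = -25/2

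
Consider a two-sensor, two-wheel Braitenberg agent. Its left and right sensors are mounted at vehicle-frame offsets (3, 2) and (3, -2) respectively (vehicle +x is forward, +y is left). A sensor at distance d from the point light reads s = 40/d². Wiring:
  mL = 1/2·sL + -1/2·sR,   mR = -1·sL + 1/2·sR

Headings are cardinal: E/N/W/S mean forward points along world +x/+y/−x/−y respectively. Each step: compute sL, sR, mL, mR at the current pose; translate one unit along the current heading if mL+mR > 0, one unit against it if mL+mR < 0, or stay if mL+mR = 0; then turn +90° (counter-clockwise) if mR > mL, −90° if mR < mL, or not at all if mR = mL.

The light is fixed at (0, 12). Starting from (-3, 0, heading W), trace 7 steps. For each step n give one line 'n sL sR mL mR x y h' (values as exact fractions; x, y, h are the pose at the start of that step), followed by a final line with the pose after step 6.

n=0: pose=(-3,0,W); sL=5/29, sR=5/17; mL=-30/493, mR=-25/986; mL+mR=-5/58 → advance -1; mR−mL=35/986 → turn +1·90°
n=1: pose=(-2,0,S); sL=8/45, sR=40/241; mL=64/10845, mR=-1028/10845; mL+mR=-4/45 → advance -1; mR−mL=-364/3615 → turn -1·90°
n=2: pose=(-2,1,W); sL=20/97, sR=20/53; mL=-440/5141, mR=-90/5141; mL+mR=-10/97 → advance -1; mR−mL=350/5141 → turn +1·90°
n=3: pose=(-1,1,S); sL=40/197, sR=8/41; mL=32/8077, mR=-852/8077; mL+mR=-20/197 → advance -1; mR−mL=-884/8077 → turn -1·90°
n=4: pose=(-1,2,W); sL=1/4, sR=1/2; mL=-1/8, mR=0; mL+mR=-1/8 → advance -1; mR−mL=1/8 → turn +1·90°
n=5: pose=(0,2,S); sL=40/173, sR=40/173; mL=0, mR=-20/173; mL+mR=-20/173 → advance -1; mR−mL=-20/173 → turn -1·90°
n=6: pose=(0,3,W); sL=4/13, sR=20/29; mL=-72/377, mR=14/377; mL+mR=-2/13 → advance -1; mR−mL=86/377 → turn +1·90°

0 5/29 5/17 -30/493 -25/986 -3 0 W
1 8/45 40/241 64/10845 -1028/10845 -2 0 S
2 20/97 20/53 -440/5141 -90/5141 -2 1 W
3 40/197 8/41 32/8077 -852/8077 -1 1 S
4 1/4 1/2 -1/8 0 -1 2 W
5 40/173 40/173 0 -20/173 0 2 S
6 4/13 20/29 -72/377 14/377 0 3 W
final 1 3 S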